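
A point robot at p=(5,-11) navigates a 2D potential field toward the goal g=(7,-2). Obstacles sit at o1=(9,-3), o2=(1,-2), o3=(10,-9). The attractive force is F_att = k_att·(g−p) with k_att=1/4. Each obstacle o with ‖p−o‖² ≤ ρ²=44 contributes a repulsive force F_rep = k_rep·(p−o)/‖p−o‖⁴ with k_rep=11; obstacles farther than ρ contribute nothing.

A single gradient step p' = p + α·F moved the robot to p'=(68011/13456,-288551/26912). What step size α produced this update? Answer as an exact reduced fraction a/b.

α = 1/8

F_att = 1/4·(g−p) = 1/4·(2,9) = (0.5000,2.2500)
o1: d²=80 > ρ²=44 → inactive
o2: d²=97 > ρ²=44 → inactive
o3: d²=29 ≤ ρ²=44; F_rep = 11·(-5,-2)/29² = (-0.0654,-0.0262)
F = F_att + ΣF_rep = (0.4346,2.2238)
Δp = p'−p = (0.0543,0.2780); α = Δx/Fx = (731/13456) / (731/1682) = 1/8
check: Δy/Fy = (7481/26912) / (7481/3364) = 1/8 ✓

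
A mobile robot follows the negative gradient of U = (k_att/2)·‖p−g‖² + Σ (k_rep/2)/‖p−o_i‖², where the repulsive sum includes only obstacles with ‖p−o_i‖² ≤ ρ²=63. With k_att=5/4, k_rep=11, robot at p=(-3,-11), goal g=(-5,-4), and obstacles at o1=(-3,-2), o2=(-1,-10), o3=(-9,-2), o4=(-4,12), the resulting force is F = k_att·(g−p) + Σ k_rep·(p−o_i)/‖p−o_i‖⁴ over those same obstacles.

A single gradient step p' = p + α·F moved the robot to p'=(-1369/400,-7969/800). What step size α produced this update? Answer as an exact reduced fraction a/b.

F_att = 5/4·(g−p) = 5/4·(-2,7) = (-2.5000,8.7500)
o1: d²=81 > ρ²=63 → inactive
o2: d²=5 ≤ ρ²=63; F_rep = 11·(-2,-1)/5² = (-0.8800,-0.4400)
o3: d²=117 > ρ²=63 → inactive
o4: d²=530 > ρ²=63 → inactive
F = F_att + ΣF_rep = (-3.3800,8.3100)
Δp = p'−p = (-0.4225,1.0388); α = Δx/Fx = (-169/400) / (-169/50) = 1/8
check: Δy/Fy = (831/800) / (831/100) = 1/8 ✓

α = 1/8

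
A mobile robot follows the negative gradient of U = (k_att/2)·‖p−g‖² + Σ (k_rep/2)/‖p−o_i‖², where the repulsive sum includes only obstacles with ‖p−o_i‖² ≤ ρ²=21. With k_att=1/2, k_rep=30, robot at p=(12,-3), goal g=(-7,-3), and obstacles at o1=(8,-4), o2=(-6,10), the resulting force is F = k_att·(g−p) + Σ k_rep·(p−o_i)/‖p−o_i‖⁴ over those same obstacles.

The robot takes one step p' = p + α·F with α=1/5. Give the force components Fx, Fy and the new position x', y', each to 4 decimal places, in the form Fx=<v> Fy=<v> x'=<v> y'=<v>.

Fx=-9.0848 Fy=0.1038 x'=10.1830 y'=-2.9792

F_att = 1/2·(g−p) = 1/2·(-19,0) = (-9.5000,0.0000)
o1: d²=17 ≤ ρ²=21; F_rep = 30·(4,1)/17² = (0.4152,0.1038)
o2: d²=493 > ρ²=21 → inactive
F = F_att + ΣF_rep = (-9.0848,0.1038)
p' = p + 1/5·F = (10.1830,-2.9792)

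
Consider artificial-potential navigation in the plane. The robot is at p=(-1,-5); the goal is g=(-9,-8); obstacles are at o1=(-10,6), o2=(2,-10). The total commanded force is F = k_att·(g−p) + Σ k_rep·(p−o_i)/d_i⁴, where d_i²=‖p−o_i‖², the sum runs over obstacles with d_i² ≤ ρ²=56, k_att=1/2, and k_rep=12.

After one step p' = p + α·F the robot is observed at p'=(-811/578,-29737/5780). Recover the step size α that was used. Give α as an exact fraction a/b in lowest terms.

α = 1/10

F_att = 1/2·(g−p) = 1/2·(-8,-3) = (-4.0000,-1.5000)
o1: d²=202 > ρ²=56 → inactive
o2: d²=34 ≤ ρ²=56; F_rep = 12·(-3,5)/34² = (-0.0311,0.0519)
F = F_att + ΣF_rep = (-4.0311,-1.4481)
Δp = p'−p = (-0.4031,-0.1448); α = Δx/Fx = (-233/578) / (-1165/289) = 1/10
check: Δy/Fy = (-837/5780) / (-837/578) = 1/10 ✓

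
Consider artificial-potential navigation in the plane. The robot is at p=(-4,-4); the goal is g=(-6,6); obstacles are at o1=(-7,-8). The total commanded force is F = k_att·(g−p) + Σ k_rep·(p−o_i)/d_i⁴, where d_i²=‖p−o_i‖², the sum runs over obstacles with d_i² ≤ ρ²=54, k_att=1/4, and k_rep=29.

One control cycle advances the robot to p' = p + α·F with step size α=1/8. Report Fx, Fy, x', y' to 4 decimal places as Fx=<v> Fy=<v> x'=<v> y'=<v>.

Fx=-0.3608 Fy=2.6856 x'=-4.0451 y'=-3.6643

F_att = 1/4·(g−p) = 1/4·(-2,10) = (-0.5000,2.5000)
o1: d²=25 ≤ ρ²=54; F_rep = 29·(3,4)/25² = (0.1392,0.1856)
F = F_att + ΣF_rep = (-0.3608,2.6856)
p' = p + 1/8·F = (-4.0451,-3.6643)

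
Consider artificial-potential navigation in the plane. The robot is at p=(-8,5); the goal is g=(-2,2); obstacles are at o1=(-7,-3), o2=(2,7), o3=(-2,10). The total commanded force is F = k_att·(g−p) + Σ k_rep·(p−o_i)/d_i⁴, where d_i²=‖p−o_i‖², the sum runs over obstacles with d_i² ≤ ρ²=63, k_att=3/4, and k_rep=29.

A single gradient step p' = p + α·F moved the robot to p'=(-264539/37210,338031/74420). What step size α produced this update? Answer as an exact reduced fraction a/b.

F_att = 3/4·(g−p) = 3/4·(6,-3) = (4.5000,-2.2500)
o1: d²=65 > ρ²=63 → inactive
o2: d²=104 > ρ²=63 → inactive
o3: d²=61 ≤ ρ²=63; F_rep = 29·(-6,-5)/61² = (-0.0468,-0.0390)
F = F_att + ΣF_rep = (4.4532,-2.2890)
Δp = p'−p = (0.8906,-0.4578); α = Δx/Fx = (33141/37210) / (33141/7442) = 1/5
check: Δy/Fy = (-34069/74420) / (-34069/14884) = 1/5 ✓

α = 1/5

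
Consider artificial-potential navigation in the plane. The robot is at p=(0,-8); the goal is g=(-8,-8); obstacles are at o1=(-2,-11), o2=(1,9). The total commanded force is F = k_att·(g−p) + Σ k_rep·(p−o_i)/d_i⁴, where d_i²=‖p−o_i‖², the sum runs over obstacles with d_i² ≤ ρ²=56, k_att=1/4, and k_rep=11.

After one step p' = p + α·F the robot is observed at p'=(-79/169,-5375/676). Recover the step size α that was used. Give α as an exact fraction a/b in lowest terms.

α = 1/4

F_att = 1/4·(g−p) = 1/4·(-8,0) = (-2.0000,0.0000)
o1: d²=13 ≤ ρ²=56; F_rep = 11·(2,3)/13² = (0.1302,0.1953)
o2: d²=290 > ρ²=56 → inactive
F = F_att + ΣF_rep = (-1.8698,0.1953)
Δp = p'−p = (-0.4675,0.0488); α = Δx/Fx = (-79/169) / (-316/169) = 1/4
check: Δy/Fy = (33/676) / (33/169) = 1/4 ✓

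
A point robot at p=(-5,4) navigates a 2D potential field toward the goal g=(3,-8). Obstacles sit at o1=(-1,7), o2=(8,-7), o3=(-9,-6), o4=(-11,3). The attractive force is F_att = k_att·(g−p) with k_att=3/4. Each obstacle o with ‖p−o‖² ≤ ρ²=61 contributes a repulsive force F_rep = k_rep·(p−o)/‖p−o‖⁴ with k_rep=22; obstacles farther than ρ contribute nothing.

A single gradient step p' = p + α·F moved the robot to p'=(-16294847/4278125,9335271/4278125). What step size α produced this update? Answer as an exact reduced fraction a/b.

F_att = 3/4·(g−p) = 3/4·(8,-12) = (6.0000,-9.0000)
o1: d²=25 ≤ ρ²=61; F_rep = 22·(-4,-3)/25² = (-0.1408,-0.1056)
o2: d²=290 > ρ²=61 → inactive
o3: d²=116 > ρ²=61 → inactive
o4: d²=37 ≤ ρ²=61; F_rep = 22·(6,1)/37² = (0.0964,0.0161)
F = F_att + ΣF_rep = (5.9556,-9.0895)
Δp = p'−p = (1.1911,-1.8179); α = Δx/Fx = (5095778/4278125) / (5095778/855625) = 1/5
check: Δy/Fy = (-7777229/4278125) / (-7777229/855625) = 1/5 ✓

α = 1/5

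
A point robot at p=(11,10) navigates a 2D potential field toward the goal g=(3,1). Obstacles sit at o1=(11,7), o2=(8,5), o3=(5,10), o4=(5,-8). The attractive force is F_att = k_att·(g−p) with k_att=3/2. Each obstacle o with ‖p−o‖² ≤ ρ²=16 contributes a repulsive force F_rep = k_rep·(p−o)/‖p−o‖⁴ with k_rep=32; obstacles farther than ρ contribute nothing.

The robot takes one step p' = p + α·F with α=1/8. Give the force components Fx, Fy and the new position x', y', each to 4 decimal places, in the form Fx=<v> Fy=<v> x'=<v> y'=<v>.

Fx=-12.0000 Fy=-12.3148 x'=9.5000 y'=8.4606

F_att = 3/2·(g−p) = 3/2·(-8,-9) = (-12.0000,-13.5000)
o1: d²=9 ≤ ρ²=16; F_rep = 32·(0,3)/9² = (0.0000,1.1852)
o2: d²=34 > ρ²=16 → inactive
o3: d²=36 > ρ²=16 → inactive
o4: d²=360 > ρ²=16 → inactive
F = F_att + ΣF_rep = (-12.0000,-12.3148)
p' = p + 1/8·F = (9.5000,8.4606)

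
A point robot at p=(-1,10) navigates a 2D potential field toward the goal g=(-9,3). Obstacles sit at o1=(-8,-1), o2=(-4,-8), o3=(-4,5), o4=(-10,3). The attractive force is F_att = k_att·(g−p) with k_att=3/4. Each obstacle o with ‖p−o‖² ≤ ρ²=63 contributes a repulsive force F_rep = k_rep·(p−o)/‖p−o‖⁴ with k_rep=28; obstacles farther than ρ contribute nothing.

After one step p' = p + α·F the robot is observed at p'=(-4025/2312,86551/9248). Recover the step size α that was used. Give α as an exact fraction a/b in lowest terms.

α = 1/8

F_att = 3/4·(g−p) = 3/4·(-8,-7) = (-6.0000,-5.2500)
o1: d²=170 > ρ²=63 → inactive
o2: d²=333 > ρ²=63 → inactive
o3: d²=34 ≤ ρ²=63; F_rep = 28·(3,5)/34² = (0.0727,0.1211)
o4: d²=130 > ρ²=63 → inactive
F = F_att + ΣF_rep = (-5.9273,-5.1289)
Δp = p'−p = (-0.7409,-0.6411); α = Δx/Fx = (-1713/2312) / (-1713/289) = 1/8
check: Δy/Fy = (-5929/9248) / (-5929/1156) = 1/8 ✓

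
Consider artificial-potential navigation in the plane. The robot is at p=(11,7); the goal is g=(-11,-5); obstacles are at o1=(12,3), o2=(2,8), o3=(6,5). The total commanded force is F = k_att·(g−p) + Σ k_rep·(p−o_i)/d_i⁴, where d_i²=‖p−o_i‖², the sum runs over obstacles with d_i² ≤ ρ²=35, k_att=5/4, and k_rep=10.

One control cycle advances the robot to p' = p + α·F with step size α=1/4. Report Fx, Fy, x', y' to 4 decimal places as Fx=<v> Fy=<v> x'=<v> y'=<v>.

Fx=-27.4751 Fy=-14.8378 x'=4.1312 y'=3.2905

F_att = 5/4·(g−p) = 5/4·(-22,-12) = (-27.5000,-15.0000)
o1: d²=17 ≤ ρ²=35; F_rep = 10·(-1,4)/17² = (-0.0346,0.1384)
o2: d²=82 > ρ²=35 → inactive
o3: d²=29 ≤ ρ²=35; F_rep = 10·(5,2)/29² = (0.0595,0.0238)
F = F_att + ΣF_rep = (-27.4751,-14.8378)
p' = p + 1/4·F = (4.1312,3.2905)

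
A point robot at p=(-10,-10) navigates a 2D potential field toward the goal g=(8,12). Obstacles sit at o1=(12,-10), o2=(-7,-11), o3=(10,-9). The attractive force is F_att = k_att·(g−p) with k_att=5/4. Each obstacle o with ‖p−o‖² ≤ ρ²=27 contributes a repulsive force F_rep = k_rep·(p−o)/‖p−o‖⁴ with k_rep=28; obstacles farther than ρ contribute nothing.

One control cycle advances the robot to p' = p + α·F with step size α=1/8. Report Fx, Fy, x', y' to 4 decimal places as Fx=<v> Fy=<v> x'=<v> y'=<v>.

Fx=21.6600 Fy=27.7800 x'=-7.2925 y'=-6.5275

F_att = 5/4·(g−p) = 5/4·(18,22) = (22.5000,27.5000)
o1: d²=484 > ρ²=27 → inactive
o2: d²=10 ≤ ρ²=27; F_rep = 28·(-3,1)/10² = (-0.8400,0.2800)
o3: d²=401 > ρ²=27 → inactive
F = F_att + ΣF_rep = (21.6600,27.7800)
p' = p + 1/8·F = (-7.2925,-6.5275)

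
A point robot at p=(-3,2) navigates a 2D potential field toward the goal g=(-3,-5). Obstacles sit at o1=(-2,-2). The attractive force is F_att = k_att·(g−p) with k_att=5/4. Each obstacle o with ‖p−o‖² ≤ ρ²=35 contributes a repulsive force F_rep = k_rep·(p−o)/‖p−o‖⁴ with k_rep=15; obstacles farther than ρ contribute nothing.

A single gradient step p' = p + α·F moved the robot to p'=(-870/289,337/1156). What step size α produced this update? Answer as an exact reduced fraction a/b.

α = 1/5

F_att = 5/4·(g−p) = 5/4·(0,-7) = (0.0000,-8.7500)
o1: d²=17 ≤ ρ²=35; F_rep = 15·(-1,4)/17² = (-0.0519,0.2076)
F = F_att + ΣF_rep = (-0.0519,-8.5424)
Δp = p'−p = (-0.0104,-1.7085); α = Δx/Fx = (-3/289) / (-15/289) = 1/5
check: Δy/Fy = (-1975/1156) / (-9875/1156) = 1/5 ✓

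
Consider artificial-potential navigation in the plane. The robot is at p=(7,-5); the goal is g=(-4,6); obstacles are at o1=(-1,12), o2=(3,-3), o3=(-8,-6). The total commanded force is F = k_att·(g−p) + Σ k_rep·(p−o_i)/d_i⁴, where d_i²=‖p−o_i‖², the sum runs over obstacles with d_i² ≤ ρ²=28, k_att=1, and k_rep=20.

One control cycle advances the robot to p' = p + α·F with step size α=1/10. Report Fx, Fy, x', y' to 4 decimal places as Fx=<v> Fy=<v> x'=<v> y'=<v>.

F_att = 1·(g−p) = 1·(-11,11) = (-11.0000,11.0000)
o1: d²=353 > ρ²=28 → inactive
o2: d²=20 ≤ ρ²=28; F_rep = 20·(4,-2)/20² = (0.2000,-0.1000)
o3: d²=226 > ρ²=28 → inactive
F = F_att + ΣF_rep = (-10.8000,10.9000)
p' = p + 1/10·F = (5.9200,-3.9100)

Fx=-10.8000 Fy=10.9000 x'=5.9200 y'=-3.9100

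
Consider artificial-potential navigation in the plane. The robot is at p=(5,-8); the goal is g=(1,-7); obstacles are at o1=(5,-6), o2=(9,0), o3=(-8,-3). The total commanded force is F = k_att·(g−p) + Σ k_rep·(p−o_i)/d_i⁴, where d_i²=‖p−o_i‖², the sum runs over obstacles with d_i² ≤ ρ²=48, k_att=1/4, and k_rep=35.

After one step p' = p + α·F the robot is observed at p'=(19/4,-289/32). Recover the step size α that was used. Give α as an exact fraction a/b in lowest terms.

F_att = 1/4·(g−p) = 1/4·(-4,1) = (-1.0000,0.2500)
o1: d²=4 ≤ ρ²=48; F_rep = 35·(0,-2)/4² = (0.0000,-4.3750)
o2: d²=80 > ρ²=48 → inactive
o3: d²=194 > ρ²=48 → inactive
F = F_att + ΣF_rep = (-1.0000,-4.1250)
Δp = p'−p = (-0.2500,-1.0312); α = Δx/Fx = (-1/4) / (-1) = 1/4
check: Δy/Fy = (-33/32) / (-33/8) = 1/4 ✓

α = 1/4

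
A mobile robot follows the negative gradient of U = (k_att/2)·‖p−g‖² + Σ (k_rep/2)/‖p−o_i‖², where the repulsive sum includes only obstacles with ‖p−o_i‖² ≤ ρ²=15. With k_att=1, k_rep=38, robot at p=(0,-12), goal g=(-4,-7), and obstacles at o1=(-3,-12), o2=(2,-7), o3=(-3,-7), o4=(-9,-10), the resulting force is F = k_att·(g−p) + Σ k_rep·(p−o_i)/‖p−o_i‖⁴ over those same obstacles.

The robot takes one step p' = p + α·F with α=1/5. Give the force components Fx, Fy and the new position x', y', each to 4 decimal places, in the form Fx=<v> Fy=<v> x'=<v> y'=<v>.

Fx=-2.5926 Fy=5.0000 x'=-0.5185 y'=-11.0000

F_att = 1·(g−p) = 1·(-4,5) = (-4.0000,5.0000)
o1: d²=9 ≤ ρ²=15; F_rep = 38·(3,0)/9² = (1.4074,0.0000)
o2: d²=29 > ρ²=15 → inactive
o3: d²=34 > ρ²=15 → inactive
o4: d²=85 > ρ²=15 → inactive
F = F_att + ΣF_rep = (-2.5926,5.0000)
p' = p + 1/5·F = (-0.5185,-11.0000)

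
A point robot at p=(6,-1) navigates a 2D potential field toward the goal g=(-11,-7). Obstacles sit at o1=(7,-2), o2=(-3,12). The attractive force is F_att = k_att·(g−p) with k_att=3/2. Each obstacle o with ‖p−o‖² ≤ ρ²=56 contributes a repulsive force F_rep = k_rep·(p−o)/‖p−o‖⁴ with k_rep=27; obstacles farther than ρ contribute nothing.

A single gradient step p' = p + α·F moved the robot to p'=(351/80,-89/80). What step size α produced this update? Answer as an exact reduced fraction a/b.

α = 1/20

F_att = 3/2·(g−p) = 3/2·(-17,-6) = (-25.5000,-9.0000)
o1: d²=2 ≤ ρ²=56; F_rep = 27·(-1,1)/2² = (-6.7500,6.7500)
o2: d²=250 > ρ²=56 → inactive
F = F_att + ΣF_rep = (-32.2500,-2.2500)
Δp = p'−p = (-1.6125,-0.1125); α = Δx/Fx = (-129/80) / (-129/4) = 1/20
check: Δy/Fy = (-9/80) / (-9/4) = 1/20 ✓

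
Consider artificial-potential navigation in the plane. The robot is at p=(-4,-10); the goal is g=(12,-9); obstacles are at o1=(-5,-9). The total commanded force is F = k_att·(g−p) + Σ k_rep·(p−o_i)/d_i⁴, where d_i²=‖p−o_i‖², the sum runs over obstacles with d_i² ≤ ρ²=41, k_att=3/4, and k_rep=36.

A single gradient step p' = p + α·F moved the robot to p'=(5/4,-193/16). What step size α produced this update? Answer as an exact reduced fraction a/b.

F_att = 3/4·(g−p) = 3/4·(16,1) = (12.0000,0.7500)
o1: d²=2 ≤ ρ²=41; F_rep = 36·(1,-1)/2² = (9.0000,-9.0000)
F = F_att + ΣF_rep = (21.0000,-8.2500)
Δp = p'−p = (5.2500,-2.0625); α = Δx/Fx = (21/4) / (21) = 1/4
check: Δy/Fy = (-33/16) / (-33/4) = 1/4 ✓

α = 1/4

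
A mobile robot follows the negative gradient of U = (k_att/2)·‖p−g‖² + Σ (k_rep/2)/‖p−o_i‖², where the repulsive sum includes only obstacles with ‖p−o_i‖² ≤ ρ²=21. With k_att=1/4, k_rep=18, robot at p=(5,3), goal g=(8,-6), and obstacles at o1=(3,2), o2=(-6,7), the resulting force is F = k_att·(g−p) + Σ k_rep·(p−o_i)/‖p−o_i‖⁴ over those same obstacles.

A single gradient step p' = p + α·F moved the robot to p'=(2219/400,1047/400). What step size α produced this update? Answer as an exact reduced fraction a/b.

α = 1/4

F_att = 1/4·(g−p) = 1/4·(3,-9) = (0.7500,-2.2500)
o1: d²=5 ≤ ρ²=21; F_rep = 18·(2,1)/5² = (1.4400,0.7200)
o2: d²=137 > ρ²=21 → inactive
F = F_att + ΣF_rep = (2.1900,-1.5300)
Δp = p'−p = (0.5475,-0.3825); α = Δx/Fx = (219/400) / (219/100) = 1/4
check: Δy/Fy = (-153/400) / (-153/100) = 1/4 ✓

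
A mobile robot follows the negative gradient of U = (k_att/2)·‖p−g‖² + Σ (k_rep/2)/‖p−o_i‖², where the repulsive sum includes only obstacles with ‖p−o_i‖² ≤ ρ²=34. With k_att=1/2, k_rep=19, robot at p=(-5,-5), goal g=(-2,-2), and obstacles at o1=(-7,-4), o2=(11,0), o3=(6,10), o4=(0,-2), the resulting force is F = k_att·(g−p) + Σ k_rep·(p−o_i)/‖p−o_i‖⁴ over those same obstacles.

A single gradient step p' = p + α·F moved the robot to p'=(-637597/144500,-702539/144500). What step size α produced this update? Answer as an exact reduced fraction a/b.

α = 1/5

F_att = 1/2·(g−p) = 1/2·(3,3) = (1.5000,1.5000)
o1: d²=5 ≤ ρ²=34; F_rep = 19·(2,-1)/5² = (1.5200,-0.7600)
o2: d²=281 > ρ²=34 → inactive
o3: d²=346 > ρ²=34 → inactive
o4: d²=34 ≤ ρ²=34; F_rep = 19·(-5,-3)/34² = (-0.0822,-0.0493)
F = F_att + ΣF_rep = (2.9378,0.6907)
Δp = p'−p = (0.5876,0.1381); α = Δx/Fx = (84903/144500) / (84903/28900) = 1/5
check: Δy/Fy = (19961/144500) / (19961/28900) = 1/5 ✓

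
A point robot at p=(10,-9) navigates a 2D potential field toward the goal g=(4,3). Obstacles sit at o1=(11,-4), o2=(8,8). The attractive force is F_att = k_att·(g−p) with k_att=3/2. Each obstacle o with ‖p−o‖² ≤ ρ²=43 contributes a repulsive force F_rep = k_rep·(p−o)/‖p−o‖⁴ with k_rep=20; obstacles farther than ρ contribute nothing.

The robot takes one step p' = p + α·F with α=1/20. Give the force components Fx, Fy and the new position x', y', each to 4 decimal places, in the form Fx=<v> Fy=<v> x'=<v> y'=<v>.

Fx=-9.0296 Fy=17.8521 x'=9.5485 y'=-8.1074

F_att = 3/2·(g−p) = 3/2·(-6,12) = (-9.0000,18.0000)
o1: d²=26 ≤ ρ²=43; F_rep = 20·(-1,-5)/26² = (-0.0296,-0.1479)
o2: d²=293 > ρ²=43 → inactive
F = F_att + ΣF_rep = (-9.0296,17.8521)
p' = p + 1/20·F = (9.5485,-8.1074)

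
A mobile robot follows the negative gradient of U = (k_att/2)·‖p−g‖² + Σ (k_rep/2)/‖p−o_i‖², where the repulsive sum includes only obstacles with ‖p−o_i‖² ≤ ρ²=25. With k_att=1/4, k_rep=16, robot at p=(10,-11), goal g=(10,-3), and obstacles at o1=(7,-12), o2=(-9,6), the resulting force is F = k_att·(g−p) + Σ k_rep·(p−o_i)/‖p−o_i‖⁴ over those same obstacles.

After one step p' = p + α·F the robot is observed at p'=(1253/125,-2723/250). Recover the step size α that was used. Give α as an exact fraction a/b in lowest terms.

F_att = 1/4·(g−p) = 1/4·(0,8) = (0.0000,2.0000)
o1: d²=10 ≤ ρ²=25; F_rep = 16·(3,1)/10² = (0.4800,0.1600)
o2: d²=650 > ρ²=25 → inactive
F = F_att + ΣF_rep = (0.4800,2.1600)
Δp = p'−p = (0.0240,0.1080); α = Δx/Fx = (3/125) / (12/25) = 1/20
check: Δy/Fy = (27/250) / (54/25) = 1/20 ✓

α = 1/20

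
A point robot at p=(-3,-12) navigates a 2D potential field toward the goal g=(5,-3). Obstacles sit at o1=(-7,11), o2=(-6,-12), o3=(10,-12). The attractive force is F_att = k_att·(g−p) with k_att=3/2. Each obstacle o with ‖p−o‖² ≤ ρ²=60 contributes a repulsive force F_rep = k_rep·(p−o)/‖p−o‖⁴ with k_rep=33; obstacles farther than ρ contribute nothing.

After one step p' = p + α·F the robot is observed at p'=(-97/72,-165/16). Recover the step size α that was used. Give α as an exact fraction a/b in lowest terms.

α = 1/8

F_att = 3/2·(g−p) = 3/2·(8,9) = (12.0000,13.5000)
o1: d²=545 > ρ²=60 → inactive
o2: d²=9 ≤ ρ²=60; F_rep = 33·(3,0)/9² = (1.2222,0.0000)
o3: d²=169 > ρ²=60 → inactive
F = F_att + ΣF_rep = (13.2222,13.5000)
Δp = p'−p = (1.6528,1.6875); α = Δx/Fx = (119/72) / (119/9) = 1/8
check: Δy/Fy = (27/16) / (27/2) = 1/8 ✓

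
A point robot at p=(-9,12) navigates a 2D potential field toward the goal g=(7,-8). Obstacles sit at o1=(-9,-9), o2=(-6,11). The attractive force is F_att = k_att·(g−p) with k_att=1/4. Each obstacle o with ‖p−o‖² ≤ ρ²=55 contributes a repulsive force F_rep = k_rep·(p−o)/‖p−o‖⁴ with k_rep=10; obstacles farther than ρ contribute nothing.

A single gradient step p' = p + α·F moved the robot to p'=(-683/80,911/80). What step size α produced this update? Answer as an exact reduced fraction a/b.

α = 1/8

F_att = 1/4·(g−p) = 1/4·(16,-20) = (4.0000,-5.0000)
o1: d²=441 > ρ²=55 → inactive
o2: d²=10 ≤ ρ²=55; F_rep = 10·(-3,1)/10² = (-0.3000,0.1000)
F = F_att + ΣF_rep = (3.7000,-4.9000)
Δp = p'−p = (0.4625,-0.6125); α = Δx/Fx = (37/80) / (37/10) = 1/8
check: Δy/Fy = (-49/80) / (-49/10) = 1/8 ✓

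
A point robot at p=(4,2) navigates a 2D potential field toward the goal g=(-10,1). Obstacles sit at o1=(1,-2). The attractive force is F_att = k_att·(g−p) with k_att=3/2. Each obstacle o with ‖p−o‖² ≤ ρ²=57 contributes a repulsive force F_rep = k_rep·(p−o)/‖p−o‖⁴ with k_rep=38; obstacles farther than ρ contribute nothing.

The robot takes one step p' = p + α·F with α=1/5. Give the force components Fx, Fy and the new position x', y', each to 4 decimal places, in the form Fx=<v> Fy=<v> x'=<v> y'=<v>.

F_att = 3/2·(g−p) = 3/2·(-14,-1) = (-21.0000,-1.5000)
o1: d²=25 ≤ ρ²=57; F_rep = 38·(3,4)/25² = (0.1824,0.2432)
F = F_att + ΣF_rep = (-20.8176,-1.2568)
p' = p + 1/5·F = (-0.1635,1.7486)

Fx=-20.8176 Fy=-1.2568 x'=-0.1635 y'=1.7486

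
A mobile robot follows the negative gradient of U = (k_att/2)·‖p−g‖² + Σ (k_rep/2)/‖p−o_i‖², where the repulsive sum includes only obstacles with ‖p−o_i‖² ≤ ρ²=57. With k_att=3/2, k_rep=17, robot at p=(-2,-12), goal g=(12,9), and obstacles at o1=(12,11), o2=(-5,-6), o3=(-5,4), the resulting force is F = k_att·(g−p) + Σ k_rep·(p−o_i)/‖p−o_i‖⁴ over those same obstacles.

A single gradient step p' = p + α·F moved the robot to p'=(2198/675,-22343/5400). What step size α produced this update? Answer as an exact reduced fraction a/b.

F_att = 3/2·(g−p) = 3/2·(14,21) = (21.0000,31.5000)
o1: d²=725 > ρ²=57 → inactive
o2: d²=45 ≤ ρ²=57; F_rep = 17·(3,-6)/45² = (0.0252,-0.0504)
o3: d²=265 > ρ²=57 → inactive
F = F_att + ΣF_rep = (21.0252,31.4496)
Δp = p'−p = (5.2563,7.8624); α = Δx/Fx = (3548/675) / (14192/675) = 1/4
check: Δy/Fy = (42457/5400) / (42457/1350) = 1/4 ✓

α = 1/4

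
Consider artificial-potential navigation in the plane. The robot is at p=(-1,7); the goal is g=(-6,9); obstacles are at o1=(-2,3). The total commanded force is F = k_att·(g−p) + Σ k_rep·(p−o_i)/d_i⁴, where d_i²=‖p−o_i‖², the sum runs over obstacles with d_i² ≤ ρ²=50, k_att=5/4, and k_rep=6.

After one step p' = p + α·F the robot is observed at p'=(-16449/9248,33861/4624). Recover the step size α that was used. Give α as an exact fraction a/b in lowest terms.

F_att = 5/4·(g−p) = 5/4·(-5,2) = (-6.2500,2.5000)
o1: d²=17 ≤ ρ²=50; F_rep = 6·(1,4)/17² = (0.0208,0.0830)
F = F_att + ΣF_rep = (-6.2292,2.5830)
Δp = p'−p = (-0.7787,0.3229); α = Δx/Fx = (-7201/9248) / (-7201/1156) = 1/8
check: Δy/Fy = (1493/4624) / (1493/578) = 1/8 ✓

α = 1/8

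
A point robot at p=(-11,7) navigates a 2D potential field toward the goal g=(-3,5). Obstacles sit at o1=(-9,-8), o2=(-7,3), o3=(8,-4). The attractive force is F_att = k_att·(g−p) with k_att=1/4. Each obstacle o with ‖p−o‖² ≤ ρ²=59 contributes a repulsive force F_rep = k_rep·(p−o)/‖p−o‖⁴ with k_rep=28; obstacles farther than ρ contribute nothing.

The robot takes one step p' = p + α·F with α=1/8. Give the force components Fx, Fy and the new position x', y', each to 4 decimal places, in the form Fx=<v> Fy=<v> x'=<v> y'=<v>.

Fx=1.8906 Fy=-0.3906 x'=-10.7637 y'=6.9512

F_att = 1/4·(g−p) = 1/4·(8,-2) = (2.0000,-0.5000)
o1: d²=229 > ρ²=59 → inactive
o2: d²=32 ≤ ρ²=59; F_rep = 28·(-4,4)/32² = (-0.1094,0.1094)
o3: d²=482 > ρ²=59 → inactive
F = F_att + ΣF_rep = (1.8906,-0.3906)
p' = p + 1/8·F = (-10.7637,6.9512)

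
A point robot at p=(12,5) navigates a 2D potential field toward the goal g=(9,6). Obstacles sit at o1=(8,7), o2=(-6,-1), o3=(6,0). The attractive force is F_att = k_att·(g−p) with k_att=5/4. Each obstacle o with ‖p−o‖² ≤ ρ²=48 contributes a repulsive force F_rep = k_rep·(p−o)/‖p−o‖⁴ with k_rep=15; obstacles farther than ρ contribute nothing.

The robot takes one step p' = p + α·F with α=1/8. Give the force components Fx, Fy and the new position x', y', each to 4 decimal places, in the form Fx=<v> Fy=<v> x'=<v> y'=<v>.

Fx=-3.6000 Fy=1.1750 x'=11.5500 y'=5.1469

F_att = 5/4·(g−p) = 5/4·(-3,1) = (-3.7500,1.2500)
o1: d²=20 ≤ ρ²=48; F_rep = 15·(4,-2)/20² = (0.1500,-0.0750)
o2: d²=360 > ρ²=48 → inactive
o3: d²=61 > ρ²=48 → inactive
F = F_att + ΣF_rep = (-3.6000,1.1750)
p' = p + 1/8·F = (11.5500,5.1469)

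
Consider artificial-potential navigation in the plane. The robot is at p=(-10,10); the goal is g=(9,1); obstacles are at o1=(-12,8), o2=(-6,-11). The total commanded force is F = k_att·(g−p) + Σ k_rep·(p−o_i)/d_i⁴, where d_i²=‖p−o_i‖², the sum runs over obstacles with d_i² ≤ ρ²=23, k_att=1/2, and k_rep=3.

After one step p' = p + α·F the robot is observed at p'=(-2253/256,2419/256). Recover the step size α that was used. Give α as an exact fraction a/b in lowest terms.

α = 1/8

F_att = 1/2·(g−p) = 1/2·(19,-9) = (9.5000,-4.5000)
o1: d²=8 ≤ ρ²=23; F_rep = 3·(2,2)/8² = (0.0938,0.0938)
o2: d²=457 > ρ²=23 → inactive
F = F_att + ΣF_rep = (9.5938,-4.4062)
Δp = p'−p = (1.1992,-0.5508); α = Δx/Fx = (307/256) / (307/32) = 1/8
check: Δy/Fy = (-141/256) / (-141/32) = 1/8 ✓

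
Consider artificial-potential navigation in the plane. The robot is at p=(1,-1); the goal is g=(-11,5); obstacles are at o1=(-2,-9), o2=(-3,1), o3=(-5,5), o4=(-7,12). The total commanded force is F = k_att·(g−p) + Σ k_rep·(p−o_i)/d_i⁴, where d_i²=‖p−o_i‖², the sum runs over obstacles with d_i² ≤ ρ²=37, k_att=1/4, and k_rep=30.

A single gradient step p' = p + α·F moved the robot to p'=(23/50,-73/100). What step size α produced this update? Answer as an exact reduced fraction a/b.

F_att = 1/4·(g−p) = 1/4·(-12,6) = (-3.0000,1.5000)
o1: d²=73 > ρ²=37 → inactive
o2: d²=20 ≤ ρ²=37; F_rep = 30·(4,-2)/20² = (0.3000,-0.1500)
o3: d²=72 > ρ²=37 → inactive
o4: d²=233 > ρ²=37 → inactive
F = F_att + ΣF_rep = (-2.7000,1.3500)
Δp = p'−p = (-0.5400,0.2700); α = Δx/Fx = (-27/50) / (-27/10) = 1/5
check: Δy/Fy = (27/100) / (27/20) = 1/5 ✓

α = 1/5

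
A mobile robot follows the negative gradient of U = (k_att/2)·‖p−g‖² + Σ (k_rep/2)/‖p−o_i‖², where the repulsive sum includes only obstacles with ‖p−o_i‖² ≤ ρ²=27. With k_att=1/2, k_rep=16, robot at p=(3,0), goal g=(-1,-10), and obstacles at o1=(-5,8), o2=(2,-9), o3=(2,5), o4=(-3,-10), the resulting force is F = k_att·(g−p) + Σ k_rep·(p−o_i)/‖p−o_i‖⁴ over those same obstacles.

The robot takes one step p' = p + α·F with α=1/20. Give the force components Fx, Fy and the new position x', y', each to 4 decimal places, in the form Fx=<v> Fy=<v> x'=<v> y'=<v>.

Fx=-1.9763 Fy=-5.1183 x'=2.9012 y'=-0.2559

F_att = 1/2·(g−p) = 1/2·(-4,-10) = (-2.0000,-5.0000)
o1: d²=128 > ρ²=27 → inactive
o2: d²=82 > ρ²=27 → inactive
o3: d²=26 ≤ ρ²=27; F_rep = 16·(1,-5)/26² = (0.0237,-0.1183)
o4: d²=136 > ρ²=27 → inactive
F = F_att + ΣF_rep = (-1.9763,-5.1183)
p' = p + 1/20·F = (2.9012,-0.2559)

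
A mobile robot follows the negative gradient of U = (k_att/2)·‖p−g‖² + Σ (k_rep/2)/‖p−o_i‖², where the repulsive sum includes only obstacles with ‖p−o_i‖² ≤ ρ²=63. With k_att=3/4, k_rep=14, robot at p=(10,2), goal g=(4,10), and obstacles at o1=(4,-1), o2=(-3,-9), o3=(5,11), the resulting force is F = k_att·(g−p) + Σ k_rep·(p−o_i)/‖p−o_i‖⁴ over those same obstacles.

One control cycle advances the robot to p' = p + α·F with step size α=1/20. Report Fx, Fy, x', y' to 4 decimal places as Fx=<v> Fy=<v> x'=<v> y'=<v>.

F_att = 3/4·(g−p) = 3/4·(-6,8) = (-4.5000,6.0000)
o1: d²=45 ≤ ρ²=63; F_rep = 14·(6,3)/45² = (0.0415,0.0207)
o2: d²=290 > ρ²=63 → inactive
o3: d²=106 > ρ²=63 → inactive
F = F_att + ΣF_rep = (-4.4585,6.0207)
p' = p + 1/20·F = (9.7771,2.3010)

Fx=-4.4585 Fy=6.0207 x'=9.7771 y'=2.3010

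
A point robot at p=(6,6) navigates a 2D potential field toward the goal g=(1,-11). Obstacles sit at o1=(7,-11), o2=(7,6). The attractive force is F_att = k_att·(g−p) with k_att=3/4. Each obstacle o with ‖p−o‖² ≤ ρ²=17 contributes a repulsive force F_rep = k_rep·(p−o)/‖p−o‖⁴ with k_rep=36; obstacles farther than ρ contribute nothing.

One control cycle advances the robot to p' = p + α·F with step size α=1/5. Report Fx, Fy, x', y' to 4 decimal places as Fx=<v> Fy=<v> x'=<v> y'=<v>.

Fx=-39.7500 Fy=-12.7500 x'=-1.9500 y'=3.4500

F_att = 3/4·(g−p) = 3/4·(-5,-17) = (-3.7500,-12.7500)
o1: d²=290 > ρ²=17 → inactive
o2: d²=1 ≤ ρ²=17; F_rep = 36·(-1,0)/1² = (-36.0000,0.0000)
F = F_att + ΣF_rep = (-39.7500,-12.7500)
p' = p + 1/5·F = (-1.9500,3.4500)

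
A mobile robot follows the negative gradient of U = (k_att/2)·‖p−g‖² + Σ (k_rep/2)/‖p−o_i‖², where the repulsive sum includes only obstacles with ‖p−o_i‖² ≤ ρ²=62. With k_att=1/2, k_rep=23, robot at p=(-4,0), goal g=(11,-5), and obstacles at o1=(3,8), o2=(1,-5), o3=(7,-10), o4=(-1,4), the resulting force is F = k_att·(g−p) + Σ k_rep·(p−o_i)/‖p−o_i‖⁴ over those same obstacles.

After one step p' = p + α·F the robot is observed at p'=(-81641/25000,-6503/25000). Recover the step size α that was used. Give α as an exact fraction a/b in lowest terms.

F_att = 1/2·(g−p) = 1/2·(15,-5) = (7.5000,-2.5000)
o1: d²=113 > ρ²=62 → inactive
o2: d²=50 ≤ ρ²=62; F_rep = 23·(-5,5)/50² = (-0.0460,0.0460)
o3: d²=221 > ρ²=62 → inactive
o4: d²=25 ≤ ρ²=62; F_rep = 23·(-3,-4)/25² = (-0.1104,-0.1472)
F = F_att + ΣF_rep = (7.3436,-2.6012)
Δp = p'−p = (0.7344,-0.2601); α = Δx/Fx = (18359/25000) / (18359/2500) = 1/10
check: Δy/Fy = (-6503/25000) / (-6503/2500) = 1/10 ✓

α = 1/10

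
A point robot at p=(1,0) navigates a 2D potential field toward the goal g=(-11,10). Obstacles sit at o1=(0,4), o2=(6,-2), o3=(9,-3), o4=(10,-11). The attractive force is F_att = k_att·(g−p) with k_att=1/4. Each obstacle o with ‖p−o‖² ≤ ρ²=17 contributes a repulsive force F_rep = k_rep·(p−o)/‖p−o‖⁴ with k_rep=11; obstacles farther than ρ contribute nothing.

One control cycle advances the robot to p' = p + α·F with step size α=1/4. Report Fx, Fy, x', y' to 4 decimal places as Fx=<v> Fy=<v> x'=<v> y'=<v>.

F_att = 1/4·(g−p) = 1/4·(-12,10) = (-3.0000,2.5000)
o1: d²=17 ≤ ρ²=17; F_rep = 11·(1,-4)/17² = (0.0381,-0.1522)
o2: d²=29 > ρ²=17 → inactive
o3: d²=73 > ρ²=17 → inactive
o4: d²=202 > ρ²=17 → inactive
F = F_att + ΣF_rep = (-2.9619,2.3478)
p' = p + 1/4·F = (0.2595,0.5869)

Fx=-2.9619 Fy=2.3478 x'=0.2595 y'=0.5869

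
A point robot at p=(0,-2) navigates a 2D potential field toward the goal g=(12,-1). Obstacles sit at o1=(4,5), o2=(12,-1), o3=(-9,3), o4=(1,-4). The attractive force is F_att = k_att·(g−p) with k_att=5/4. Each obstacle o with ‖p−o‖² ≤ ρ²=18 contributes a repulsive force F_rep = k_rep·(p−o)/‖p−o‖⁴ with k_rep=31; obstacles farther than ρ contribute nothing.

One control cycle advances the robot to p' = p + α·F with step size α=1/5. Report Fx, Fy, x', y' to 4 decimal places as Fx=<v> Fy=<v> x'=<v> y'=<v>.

Fx=13.7600 Fy=3.7300 x'=2.7520 y'=-1.2540

F_att = 5/4·(g−p) = 5/4·(12,1) = (15.0000,1.2500)
o1: d²=65 > ρ²=18 → inactive
o2: d²=145 > ρ²=18 → inactive
o3: d²=106 > ρ²=18 → inactive
o4: d²=5 ≤ ρ²=18; F_rep = 31·(-1,2)/5² = (-1.2400,2.4800)
F = F_att + ΣF_rep = (13.7600,3.7300)
p' = p + 1/5·F = (2.7520,-1.2540)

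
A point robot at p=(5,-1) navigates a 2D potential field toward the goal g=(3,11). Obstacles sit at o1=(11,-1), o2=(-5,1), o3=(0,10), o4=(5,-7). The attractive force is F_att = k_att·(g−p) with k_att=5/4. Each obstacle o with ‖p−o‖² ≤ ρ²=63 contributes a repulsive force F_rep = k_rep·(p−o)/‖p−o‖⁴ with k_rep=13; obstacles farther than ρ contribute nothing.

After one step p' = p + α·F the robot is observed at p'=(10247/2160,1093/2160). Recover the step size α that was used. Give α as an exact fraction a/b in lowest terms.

α = 1/10

F_att = 5/4·(g−p) = 5/4·(-2,12) = (-2.5000,15.0000)
o1: d²=36 ≤ ρ²=63; F_rep = 13·(-6,0)/36² = (-0.0602,0.0000)
o2: d²=104 > ρ²=63 → inactive
o3: d²=146 > ρ²=63 → inactive
o4: d²=36 ≤ ρ²=63; F_rep = 13·(0,6)/36² = (0.0000,0.0602)
F = F_att + ΣF_rep = (-2.5602,15.0602)
Δp = p'−p = (-0.2560,1.5060); α = Δx/Fx = (-553/2160) / (-553/216) = 1/10
check: Δy/Fy = (3253/2160) / (3253/216) = 1/10 ✓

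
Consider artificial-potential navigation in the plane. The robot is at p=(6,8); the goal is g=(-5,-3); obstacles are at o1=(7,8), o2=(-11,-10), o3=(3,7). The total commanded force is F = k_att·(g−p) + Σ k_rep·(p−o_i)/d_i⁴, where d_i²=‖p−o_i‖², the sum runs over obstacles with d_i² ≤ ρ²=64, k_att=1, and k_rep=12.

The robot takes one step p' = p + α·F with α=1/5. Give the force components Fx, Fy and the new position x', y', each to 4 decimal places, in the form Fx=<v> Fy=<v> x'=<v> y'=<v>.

Fx=-22.6400 Fy=-10.8800 x'=1.4720 y'=5.8240

F_att = 1·(g−p) = 1·(-11,-11) = (-11.0000,-11.0000)
o1: d²=1 ≤ ρ²=64; F_rep = 12·(-1,0)/1² = (-12.0000,0.0000)
o2: d²=613 > ρ²=64 → inactive
o3: d²=10 ≤ ρ²=64; F_rep = 12·(3,1)/10² = (0.3600,0.1200)
F = F_att + ΣF_rep = (-22.6400,-10.8800)
p' = p + 1/5·F = (1.4720,5.8240)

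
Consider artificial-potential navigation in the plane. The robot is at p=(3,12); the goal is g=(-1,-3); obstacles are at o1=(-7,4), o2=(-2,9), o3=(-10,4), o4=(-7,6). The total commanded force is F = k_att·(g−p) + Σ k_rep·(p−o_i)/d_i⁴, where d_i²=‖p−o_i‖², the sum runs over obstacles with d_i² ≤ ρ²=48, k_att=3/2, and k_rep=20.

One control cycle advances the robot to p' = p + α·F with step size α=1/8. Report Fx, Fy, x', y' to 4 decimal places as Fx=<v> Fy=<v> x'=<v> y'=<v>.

F_att = 3/2·(g−p) = 3/2·(-4,-15) = (-6.0000,-22.5000)
o1: d²=164 > ρ²=48 → inactive
o2: d²=34 ≤ ρ²=48; F_rep = 20·(5,3)/34² = (0.0865,0.0519)
o3: d²=233 > ρ²=48 → inactive
o4: d²=136 > ρ²=48 → inactive
F = F_att + ΣF_rep = (-5.9135,-22.4481)
p' = p + 1/8·F = (2.2608,9.1940)

Fx=-5.9135 Fy=-22.4481 x'=2.2608 y'=9.1940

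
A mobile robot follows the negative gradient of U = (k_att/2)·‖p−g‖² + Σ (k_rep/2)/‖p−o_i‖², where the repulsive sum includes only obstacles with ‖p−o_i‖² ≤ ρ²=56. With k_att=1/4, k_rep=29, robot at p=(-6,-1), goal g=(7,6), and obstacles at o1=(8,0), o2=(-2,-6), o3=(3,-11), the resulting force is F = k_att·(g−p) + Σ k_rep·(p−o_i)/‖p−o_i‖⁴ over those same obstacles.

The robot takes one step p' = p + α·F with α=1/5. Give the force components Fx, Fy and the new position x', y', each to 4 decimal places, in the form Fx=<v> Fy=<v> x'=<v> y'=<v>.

Fx=3.1810 Fy=1.8363 x'=-5.3638 y'=-0.6327

F_att = 1/4·(g−p) = 1/4·(13,7) = (3.2500,1.7500)
o1: d²=197 > ρ²=56 → inactive
o2: d²=41 ≤ ρ²=56; F_rep = 29·(-4,5)/41² = (-0.0690,0.0863)
o3: d²=181 > ρ²=56 → inactive
F = F_att + ΣF_rep = (3.1810,1.8363)
p' = p + 1/5·F = (-5.3638,-0.6327)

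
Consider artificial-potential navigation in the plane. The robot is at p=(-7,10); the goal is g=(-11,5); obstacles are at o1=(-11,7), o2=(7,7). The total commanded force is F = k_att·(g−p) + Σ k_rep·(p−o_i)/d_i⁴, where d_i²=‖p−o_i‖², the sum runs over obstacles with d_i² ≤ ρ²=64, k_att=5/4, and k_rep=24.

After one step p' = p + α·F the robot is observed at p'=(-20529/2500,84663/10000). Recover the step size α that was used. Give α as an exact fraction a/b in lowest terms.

α = 1/4

F_att = 5/4·(g−p) = 5/4·(-4,-5) = (-5.0000,-6.2500)
o1: d²=25 ≤ ρ²=64; F_rep = 24·(4,3)/25² = (0.1536,0.1152)
o2: d²=205 > ρ²=64 → inactive
F = F_att + ΣF_rep = (-4.8464,-6.1348)
Δp = p'−p = (-1.2116,-1.5337); α = Δx/Fx = (-3029/2500) / (-3029/625) = 1/4
check: Δy/Fy = (-15337/10000) / (-15337/2500) = 1/4 ✓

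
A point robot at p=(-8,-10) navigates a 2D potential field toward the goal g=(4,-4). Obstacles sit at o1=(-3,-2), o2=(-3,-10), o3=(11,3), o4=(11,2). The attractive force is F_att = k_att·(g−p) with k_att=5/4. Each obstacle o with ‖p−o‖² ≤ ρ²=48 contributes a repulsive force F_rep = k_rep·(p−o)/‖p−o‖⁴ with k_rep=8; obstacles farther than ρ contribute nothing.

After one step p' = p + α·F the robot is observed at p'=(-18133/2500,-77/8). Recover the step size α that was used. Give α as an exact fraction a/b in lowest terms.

α = 1/20

F_att = 5/4·(g−p) = 5/4·(12,6) = (15.0000,7.5000)
o1: d²=89 > ρ²=48 → inactive
o2: d²=25 ≤ ρ²=48; F_rep = 8·(-5,0)/25² = (-0.0640,0.0000)
o3: d²=530 > ρ²=48 → inactive
o4: d²=505 > ρ²=48 → inactive
F = F_att + ΣF_rep = (14.9360,7.5000)
Δp = p'−p = (0.7468,0.3750); α = Δx/Fx = (1867/2500) / (1867/125) = 1/20
check: Δy/Fy = (3/8) / (15/2) = 1/20 ✓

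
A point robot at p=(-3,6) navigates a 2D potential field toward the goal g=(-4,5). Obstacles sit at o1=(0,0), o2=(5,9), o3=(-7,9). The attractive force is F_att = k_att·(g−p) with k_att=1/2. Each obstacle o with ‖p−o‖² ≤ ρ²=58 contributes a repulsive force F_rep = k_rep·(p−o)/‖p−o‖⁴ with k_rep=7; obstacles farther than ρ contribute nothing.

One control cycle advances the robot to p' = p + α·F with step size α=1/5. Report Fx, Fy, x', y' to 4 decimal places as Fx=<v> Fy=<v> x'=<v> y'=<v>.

Fx=-0.4656 Fy=-0.5129 x'=-3.0931 y'=5.8974

F_att = 1/2·(g−p) = 1/2·(-1,-1) = (-0.5000,-0.5000)
o1: d²=45 ≤ ρ²=58; F_rep = 7·(-3,6)/45² = (-0.0104,0.0207)
o2: d²=73 > ρ²=58 → inactive
o3: d²=25 ≤ ρ²=58; F_rep = 7·(4,-3)/25² = (0.0448,-0.0336)
F = F_att + ΣF_rep = (-0.4656,-0.5129)
p' = p + 1/5·F = (-3.0931,5.8974)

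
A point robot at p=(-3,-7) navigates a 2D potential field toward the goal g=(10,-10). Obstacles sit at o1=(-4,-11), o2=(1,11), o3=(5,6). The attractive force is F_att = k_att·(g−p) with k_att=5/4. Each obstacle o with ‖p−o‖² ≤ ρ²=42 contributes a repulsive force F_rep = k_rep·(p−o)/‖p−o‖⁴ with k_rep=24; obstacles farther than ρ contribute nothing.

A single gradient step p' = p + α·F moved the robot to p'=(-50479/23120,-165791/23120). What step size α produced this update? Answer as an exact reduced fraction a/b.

F_att = 5/4·(g−p) = 5/4·(13,-3) = (16.2500,-3.7500)
o1: d²=17 ≤ ρ²=42; F_rep = 24·(1,4)/17² = (0.0830,0.3322)
o2: d²=340 > ρ²=42 → inactive
o3: d²=233 > ρ²=42 → inactive
F = F_att + ΣF_rep = (16.3330,-3.4178)
Δp = p'−p = (0.8167,-0.1709); α = Δx/Fx = (18881/23120) / (18881/1156) = 1/20
check: Δy/Fy = (-3951/23120) / (-3951/1156) = 1/20 ✓

α = 1/20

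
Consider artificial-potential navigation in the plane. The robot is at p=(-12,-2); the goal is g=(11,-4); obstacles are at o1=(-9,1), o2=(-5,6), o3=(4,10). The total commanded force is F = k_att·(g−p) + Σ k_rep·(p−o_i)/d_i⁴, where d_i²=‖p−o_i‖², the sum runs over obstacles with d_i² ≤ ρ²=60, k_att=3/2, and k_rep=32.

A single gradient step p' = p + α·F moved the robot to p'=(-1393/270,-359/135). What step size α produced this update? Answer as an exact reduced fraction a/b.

α = 1/5

F_att = 3/2·(g−p) = 3/2·(23,-2) = (34.5000,-3.0000)
o1: d²=18 ≤ ρ²=60; F_rep = 32·(-3,-3)/18² = (-0.2963,-0.2963)
o2: d²=113 > ρ²=60 → inactive
o3: d²=400 > ρ²=60 → inactive
F = F_att + ΣF_rep = (34.2037,-3.2963)
Δp = p'−p = (6.8407,-0.6593); α = Δx/Fx = (1847/270) / (1847/54) = 1/5
check: Δy/Fy = (-89/135) / (-89/27) = 1/5 ✓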